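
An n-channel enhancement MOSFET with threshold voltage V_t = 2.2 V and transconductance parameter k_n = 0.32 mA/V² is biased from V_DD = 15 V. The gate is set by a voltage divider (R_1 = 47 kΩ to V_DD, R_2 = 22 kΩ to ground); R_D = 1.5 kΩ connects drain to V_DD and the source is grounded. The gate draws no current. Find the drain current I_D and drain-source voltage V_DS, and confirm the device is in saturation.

V_G = V_DD·R_2/(R_1+R_2) = 15×22/69 = 4.78 V. With the source grounded, V_GS = V_G = 4.78 V.
Assume saturation: I_D = (k_n/2)(V_GS − V_t)² = (0.32/2)×(4.78 − 2.2)² = 0.16×2.58² = 1.07 mA.
V_DS = V_DD − I_D·R_D = 15 − 1.07×1.5 = 13.4 V.
Saturation requires V_DS ≥ V_GS − V_t = 2.58 V; 13.4 ≥ 2.58 ✓.

I_D ≈ 1.1 mA, V_DS ≈ 13 V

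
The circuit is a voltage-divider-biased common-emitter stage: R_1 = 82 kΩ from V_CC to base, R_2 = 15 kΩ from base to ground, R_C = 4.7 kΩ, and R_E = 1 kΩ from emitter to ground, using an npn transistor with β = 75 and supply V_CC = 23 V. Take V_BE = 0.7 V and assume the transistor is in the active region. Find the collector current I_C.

Thevenize the base divider: V_Th = V_CC·R_2/(R_1+R_2) = 23×15/97 = 3.56 V, R_Th = R_1‖R_2 = 12.7 kΩ.
Base-emitter loop: V_Th = I_B·R_Th + V_BE + (β+1)I_B·R_E, so I_B = (3.56 − 0.7) / (12.7 + 76×1) = 0.0322 mA.
I_C = β·I_B = 75×0.0322 = 2.42 mA, and I_E = (β+1)I_B = 2.45 mA.
V_CE = V_CC − I_C·R_C − I_E·R_E = 23 − 2.42×4.7 − 2.45×1 = 9.2 V.
V_CE = 9.2 V > 0.2 V confirms active-region operation.

I_C ≈ 2.4 mA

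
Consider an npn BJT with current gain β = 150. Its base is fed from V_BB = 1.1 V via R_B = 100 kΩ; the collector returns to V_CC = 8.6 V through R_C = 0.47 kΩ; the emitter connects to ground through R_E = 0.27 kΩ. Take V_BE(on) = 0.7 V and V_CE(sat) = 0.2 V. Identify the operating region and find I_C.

active; I_C ≈ 0.43 mA

Assume active. Base-emitter loop: I_B = (V_BB − V_BE)/(R_B + (β+1)R_E) = (1.1 − 0.7)/(100 + 151×0.27) = 0.00284 mA.
I_C = β·I_B = 150×0.00284 = 0.426 mA.
V_CE = V_CC − I_C·R_C − I_E·R_E = 8.6 − 0.426×0.47 − 0.429×0.27 = 8.28 V > V_CE(sat), so the active-region assumption holds.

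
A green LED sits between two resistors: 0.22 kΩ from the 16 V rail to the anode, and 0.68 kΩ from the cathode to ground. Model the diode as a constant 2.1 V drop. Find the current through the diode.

The two resistors are in series with the diode, so KVL gives 16 = I·0.22 + 2.1 + I·0.68.
I = (16 − 2.1) / (0.22 + 0.68) kΩ = 13.9 / 0.9 = 15.4 mA.

I ≈ 15 mA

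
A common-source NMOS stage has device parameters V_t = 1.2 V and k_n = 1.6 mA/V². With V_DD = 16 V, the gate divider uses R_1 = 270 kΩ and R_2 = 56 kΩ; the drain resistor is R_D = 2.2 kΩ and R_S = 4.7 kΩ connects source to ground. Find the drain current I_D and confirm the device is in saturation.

I_D ≈ 0.22 mA

V_G = V_DD·R_2/(R_1+R_2) = 16×56/326 = 2.75 V.
Assume saturation: I_D = (k_n/2)(V_GS − V_t)² with V_GS = V_G − I_D·R_S = 2.75 − 4.7·I_D.
Substituting gives 17.7·I_D² − 12.6·I_D + 1.92 = 0, with roots I_D = 0.218 or 0.497 mA.
The root I_D = 0.497 mA gives V_GS = 0.412 V ≤ V_t, so take I_D = 0.218 mA.
Then V_GS = 1.72 V and V_DS = V_DD − I_D(R_D+R_S) = 16 − 0.218×6.9 = 14.5 V.
Saturation requires V_DS ≥ V_GS − V_t = 0.522 V; 14.5 ≥ 0.522 ✓.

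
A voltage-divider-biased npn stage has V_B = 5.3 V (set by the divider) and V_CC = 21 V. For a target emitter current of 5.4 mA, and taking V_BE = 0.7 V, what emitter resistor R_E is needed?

V_E = V_B − V_BE = 5.3 − 0.7 = 4.6 V.
R_E = V_E / I_E = 4.6 / 5.4 = 0.852 kΩ.

R_E ≈ 0.85 kΩ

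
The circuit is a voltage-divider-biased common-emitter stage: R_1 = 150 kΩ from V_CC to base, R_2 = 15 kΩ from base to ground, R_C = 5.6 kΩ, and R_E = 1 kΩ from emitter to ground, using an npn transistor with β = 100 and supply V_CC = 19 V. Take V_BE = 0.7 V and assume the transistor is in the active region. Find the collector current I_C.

I_C ≈ 0.9 mA

Thevenize the base divider: V_Th = V_CC·R_2/(R_1+R_2) = 19×15/165 = 1.73 V, R_Th = R_1‖R_2 = 13.6 kΩ.
Base-emitter loop: V_Th = I_B·R_Th + V_BE + (β+1)I_B·R_E, so I_B = (1.73 − 0.7) / (13.6 + 101×1) = 0.00896 mA.
I_C = β·I_B = 100×0.00896 = 0.896 mA, and I_E = (β+1)I_B = 0.905 mA.
V_CE = V_CC − I_C·R_C − I_E·R_E = 19 − 0.896×5.6 − 0.905×1 = 13.1 V.
V_CE = 13.1 V > 0.2 V confirms active-region operation.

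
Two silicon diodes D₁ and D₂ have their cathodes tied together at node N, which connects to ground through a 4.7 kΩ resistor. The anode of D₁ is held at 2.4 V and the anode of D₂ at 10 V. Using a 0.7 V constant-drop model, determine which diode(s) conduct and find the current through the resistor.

Assume both conduct. Then node N would need to be at both 2.4−0.7 = 1.7 V and 10−0.7 = 9.3 V, which is impossible.
Assume only D₂ conducts: V_N = 10 − 0.7 = 9.3 V, so I_R = 9.3/4.7 = 1.98 mA.
Check D₁: its anode-to-cathode voltage is 2.4 − 9.3 = -6.9 V < 0.7 V, so it is off. The assumption is consistent.

Only D₂ conducts; I_R ≈ 2 mA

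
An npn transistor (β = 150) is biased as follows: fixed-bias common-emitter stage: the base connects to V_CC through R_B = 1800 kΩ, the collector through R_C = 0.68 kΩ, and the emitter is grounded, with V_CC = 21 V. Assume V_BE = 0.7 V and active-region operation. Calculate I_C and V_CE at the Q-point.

I_C ≈ 1.7 mA, V_CE ≈ 20 V

Base loop: V_CC = I_B·R_B + V_BE, so I_B = (21 − 0.7)/1800 kΩ = 0.0113 mA.
In the active region I_C = β·I_B = 150 × 0.0113 = 1.69 mA.
Collector loop: V_CE = V_CC − I_C·R_C = 21 − 1.69×0.68 = 19.8 V.
Since V_CE = 19.8 V > V_CE(sat) ≈ 0.2 V, the transistor is in the active region as assumed.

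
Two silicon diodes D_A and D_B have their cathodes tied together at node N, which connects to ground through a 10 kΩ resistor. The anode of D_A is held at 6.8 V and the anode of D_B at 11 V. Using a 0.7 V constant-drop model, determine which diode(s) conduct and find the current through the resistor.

Only D_B conducts; I_R ≈ 1 mA

Assume both conduct. Then node N would need to be at both 6.8−0.7 = 6.1 V and 11−0.7 = 10.3 V, which is impossible.
Assume only D_B conducts: V_N = 11 − 0.7 = 10.3 V, so I_R = 10.3/10 = 1.03 mA.
Check D_A: its anode-to-cathode voltage is 6.8 − 10.3 = -3.5 V < 0.7 V, so it is off. The assumption is consistent.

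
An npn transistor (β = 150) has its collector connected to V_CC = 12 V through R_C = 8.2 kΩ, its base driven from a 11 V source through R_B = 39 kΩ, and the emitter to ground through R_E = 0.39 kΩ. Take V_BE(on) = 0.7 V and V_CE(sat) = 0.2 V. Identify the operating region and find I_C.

Assume active: I_B = (11 − 0.7)/(39 + 151×0.39) = 0.105 mA, I_C = β·I_B = 15.8 mA.
Then V_CE = 12 − 15.8×8.2 − 15.9×0.39 = -124 V < 0.2 V — the active assumption fails.
Re-solve with V_CE = 0.2 V. KCL at the emitter: V_E/R_E = (V_BB−0.7−V_E)/R_B + (V_CC−0.2−V_E)/R_C, giving V_E = 0.628 V.
I_C = (V_CC − 0.2 − V_E)/R_C = (11.8 − 0.628)/8.2 = 1.36 mA.
Check: I_B = (10.3 − 0.628)/39 = 0.248 mA, and β·I_B = 37.2 mA > I_C, confirming saturation.

saturation; I_C ≈ 1.4 mA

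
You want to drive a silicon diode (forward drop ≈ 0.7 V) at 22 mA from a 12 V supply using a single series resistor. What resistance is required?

R ≈ 0.51 kΩ

The resistor drops V_S − V_D = 12 − 0.7 = 11.3 V at 22 mA.
R = 11.3 V / 22 mA = 0.514 kΩ.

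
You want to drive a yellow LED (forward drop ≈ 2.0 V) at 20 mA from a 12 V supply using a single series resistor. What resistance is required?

R ≈ 0.5 kΩ

The resistor drops V_S − V_D = 12 − 2.0 = 10 V at 20 mA.
R = 10 V / 20 mA = 0.5 kΩ.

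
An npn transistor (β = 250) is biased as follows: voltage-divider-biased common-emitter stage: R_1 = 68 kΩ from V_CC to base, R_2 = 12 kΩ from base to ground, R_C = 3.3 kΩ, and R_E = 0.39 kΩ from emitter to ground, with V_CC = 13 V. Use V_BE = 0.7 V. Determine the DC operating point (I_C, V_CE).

Thevenize the base divider: V_Th = V_CC·R_2/(R_1+R_2) = 13×12/80 = 1.95 V, R_Th = R_1‖R_2 = 10.2 kΩ.
Base-emitter loop: V_Th = I_B·R_Th + V_BE + (β+1)I_B·R_E, so I_B = (1.95 − 0.7) / (10.2 + 251×0.39) = 0.0116 mA.
I_C = β·I_B = 250×0.0116 = 2.89 mA, and I_E = (β+1)I_B = 2.9 mA.
V_CE = V_CC − I_C·R_C − I_E·R_E = 13 − 2.89×3.3 − 2.9×0.39 = 2.33 V.
V_CE = 2.33 V > 0.2 V confirms active-region operation.

I_C ≈ 2.9 mA, V_CE ≈ 2.3 V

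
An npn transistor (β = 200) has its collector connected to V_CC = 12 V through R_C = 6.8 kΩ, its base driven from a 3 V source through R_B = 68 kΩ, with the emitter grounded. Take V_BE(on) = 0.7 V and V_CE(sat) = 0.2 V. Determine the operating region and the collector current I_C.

saturation; I_C ≈ 1.7 mA

Assume active: I_B = (3 − 0.7)/68 = 0.0338 mA, giving I_C = β·I_B = 6.76 mA.
But then V_CE = 12 − 6.76×6.8 = -34 V < V_CE(sat) = 0.2 V — impossible in the active region.
So the transistor is saturated. With V_CE = 0.2 V, I_C = (V_CC − 0.2)/R_C = 11.8/6.8 = 1.74 mA.
Check: β·I_B = 6.76 mA > I_C = 1.74 mA, confirming saturation.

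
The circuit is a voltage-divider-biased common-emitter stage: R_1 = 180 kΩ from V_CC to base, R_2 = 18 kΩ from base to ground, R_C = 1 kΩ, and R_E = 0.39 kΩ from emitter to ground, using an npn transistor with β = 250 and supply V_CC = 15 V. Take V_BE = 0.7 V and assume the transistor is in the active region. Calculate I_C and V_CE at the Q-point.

Thevenize the base divider: V_Th = V_CC·R_2/(R_1+R_2) = 15×18/198 = 1.36 V, R_Th = R_1‖R_2 = 16.4 kΩ.
Base-emitter loop: V_Th = I_B·R_Th + V_BE + (β+1)I_B·R_E, so I_B = (1.36 − 0.7) / (16.4 + 251×0.39) = 0.00581 mA.
I_C = β·I_B = 250×0.00581 = 1.45 mA, and I_E = (β+1)I_B = 1.46 mA.
V_CE = V_CC − I_C·R_C − I_E·R_E = 15 − 1.45×1 − 1.46×0.39 = 13 V.
V_CE = 13 V > 0.2 V confirms active-region operation.

I_C ≈ 1.5 mA, V_CE ≈ 13 V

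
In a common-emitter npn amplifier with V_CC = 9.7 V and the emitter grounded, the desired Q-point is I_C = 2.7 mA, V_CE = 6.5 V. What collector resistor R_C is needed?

R_C ≈ 1.2 kΩ

Collector loop: V_CC = I_C·R_C + V_CE.
R_C = (V_CC − V_CE)/I_C = (9.7 − 6.5)/2.7 = 1.19 kΩ.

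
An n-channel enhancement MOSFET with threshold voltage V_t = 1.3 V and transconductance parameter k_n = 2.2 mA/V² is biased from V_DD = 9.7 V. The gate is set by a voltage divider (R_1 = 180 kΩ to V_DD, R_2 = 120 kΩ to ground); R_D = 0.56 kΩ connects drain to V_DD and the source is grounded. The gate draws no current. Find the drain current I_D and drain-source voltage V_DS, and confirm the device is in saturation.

I_D ≈ 7.3 mA, V_DS ≈ 5.6 V

V_G = V_DD·R_2/(R_1+R_2) = 9.7×120/300 = 3.88 V. With the source grounded, V_GS = V_G = 3.88 V.
Assume saturation: I_D = (k_n/2)(V_GS − V_t)² = (2.2/2)×(3.88 − 1.3)² = 1.1×2.58² = 7.32 mA.
V_DS = V_DD − I_D·R_D = 9.7 − 7.32×0.56 = 5.6 V.
Saturation requires V_DS ≥ V_GS − V_t = 2.58 V; 5.6 ≥ 2.58 ✓.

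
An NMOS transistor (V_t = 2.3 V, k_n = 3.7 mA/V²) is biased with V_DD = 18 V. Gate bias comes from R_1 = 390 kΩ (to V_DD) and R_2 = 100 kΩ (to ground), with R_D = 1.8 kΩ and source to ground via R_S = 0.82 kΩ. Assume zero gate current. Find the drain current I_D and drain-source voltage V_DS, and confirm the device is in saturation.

V_G = V_DD·R_2/(R_1+R_2) = 18×100/490 = 3.67 V.
Assume saturation: I_D = (k_n/2)(V_GS − V_t)² with V_GS = V_G − I_D·R_S = 3.67 − 0.82·I_D.
Substituting gives 1.24·I_D² − 5.17·I_D + 3.49 = 0, with roots I_D = 0.849 or 3.3 mA.
The root I_D = 3.3 mA gives V_GS = 0.963 V ≤ V_t, so take I_D = 0.849 mA.
Then V_GS = 2.98 V and V_DS = V_DD − I_D(R_D+R_S) = 18 − 0.849×2.62 = 15.8 V.
Saturation requires V_DS ≥ V_GS − V_t = 0.677 V; 15.8 ≥ 0.677 ✓.

I_D ≈ 0.85 mA, V_DS ≈ 16 V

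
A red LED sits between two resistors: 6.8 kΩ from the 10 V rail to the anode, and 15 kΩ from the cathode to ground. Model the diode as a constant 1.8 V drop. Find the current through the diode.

I ≈ 0.38 mA

The two resistors are in series with the diode, so KVL gives 10 = I·6.8 + 1.8 + I·15.
I = (10 − 1.8) / (6.8 + 15) kΩ = 8.2 / 21.8 = 0.376 mA.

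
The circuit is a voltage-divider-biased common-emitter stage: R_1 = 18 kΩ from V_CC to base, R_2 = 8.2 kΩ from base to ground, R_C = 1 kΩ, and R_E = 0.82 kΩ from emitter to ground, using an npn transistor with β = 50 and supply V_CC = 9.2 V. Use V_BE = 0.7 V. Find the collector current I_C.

Thevenize the base divider: V_Th = V_CC·R_2/(R_1+R_2) = 9.2×8.2/26.2 = 2.88 V, R_Th = R_1‖R_2 = 5.63 kΩ.
Base-emitter loop: V_Th = I_B·R_Th + V_BE + (β+1)I_B·R_E, so I_B = (2.88 − 0.7) / (5.63 + 51×0.82) = 0.0459 mA.
I_C = β·I_B = 50×0.0459 = 2.3 mA, and I_E = (β+1)I_B = 2.34 mA.
V_CE = V_CC − I_C·R_C − I_E·R_E = 9.2 − 2.3×1 − 2.34×0.82 = 4.98 V.
V_CE = 4.98 V > 0.2 V confirms active-region operation.

I_C ≈ 2.3 mA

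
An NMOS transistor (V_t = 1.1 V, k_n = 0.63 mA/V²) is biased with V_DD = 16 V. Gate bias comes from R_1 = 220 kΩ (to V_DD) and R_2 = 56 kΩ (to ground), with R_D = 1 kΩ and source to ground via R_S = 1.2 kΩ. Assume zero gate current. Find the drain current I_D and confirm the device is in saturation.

I_D ≈ 0.62 mA

V_G = V_DD·R_2/(R_1+R_2) = 16×56/276 = 3.25 V.
Assume saturation: I_D = (k_n/2)(V_GS − V_t)² with V_GS = V_G − I_D·R_S = 3.25 − 1.2·I_D.
Substituting gives 0.454·I_D² − 2.62·I_D + 1.45 = 0, with roots I_D = 0.62 or 5.16 mA.
The root I_D = 5.16 mA gives V_GS = -2.95 V ≤ V_t, so take I_D = 0.62 mA.
Then V_GS = 2.5 V and V_DS = V_DD − I_D(R_D+R_S) = 16 − 0.62×2.2 = 14.6 V.
Saturation requires V_DS ≥ V_GS − V_t = 1.4 V; 14.6 ≥ 1.4 ✓.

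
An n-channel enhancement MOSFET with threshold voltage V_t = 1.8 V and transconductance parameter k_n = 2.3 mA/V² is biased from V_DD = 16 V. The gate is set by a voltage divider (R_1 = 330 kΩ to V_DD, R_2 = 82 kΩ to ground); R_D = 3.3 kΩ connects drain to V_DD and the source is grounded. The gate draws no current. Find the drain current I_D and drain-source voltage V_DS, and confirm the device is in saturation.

V_G = V_DD·R_2/(R_1+R_2) = 16×82/412 = 3.18 V. With the source grounded, V_GS = V_G = 3.18 V.
Assume saturation: I_D = (k_n/2)(V_GS − V_t)² = (2.3/2)×(3.18 − 1.8)² = 1.15×1.38² = 2.2 mA.
V_DS = V_DD − I_D·R_D = 16 − 2.2×3.3 = 8.73 V.
Saturation requires V_DS ≥ V_GS − V_t = 1.38 V; 8.73 ≥ 1.38 ✓.

I_D ≈ 2.2 mA, V_DS ≈ 8.7 V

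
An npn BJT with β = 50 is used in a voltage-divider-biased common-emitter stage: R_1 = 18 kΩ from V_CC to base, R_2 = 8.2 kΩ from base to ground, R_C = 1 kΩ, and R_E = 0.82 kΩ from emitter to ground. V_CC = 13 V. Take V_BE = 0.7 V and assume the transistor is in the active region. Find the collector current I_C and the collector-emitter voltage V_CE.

I_C ≈ 3.5 mA, V_CE ≈ 6.5 V

Thevenize the base divider: V_Th = V_CC·R_2/(R_1+R_2) = 13×8.2/26.2 = 4.07 V, R_Th = R_1‖R_2 = 5.63 kΩ.
Base-emitter loop: V_Th = I_B·R_Th + V_BE + (β+1)I_B·R_E, so I_B = (4.07 − 0.7) / (5.63 + 51×0.82) = 0.071 mA.
I_C = β·I_B = 50×0.071 = 3.55 mA, and I_E = (β+1)I_B = 3.62 mA.
V_CE = V_CC − I_C·R_C − I_E·R_E = 13 − 3.55×1 − 3.62×0.82 = 6.48 V.
V_CE = 6.48 V > 0.2 V confirms active-region operation.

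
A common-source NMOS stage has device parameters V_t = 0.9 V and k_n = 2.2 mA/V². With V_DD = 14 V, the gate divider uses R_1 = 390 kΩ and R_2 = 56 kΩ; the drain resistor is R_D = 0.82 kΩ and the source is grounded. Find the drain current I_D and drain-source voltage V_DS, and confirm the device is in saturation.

V_G = V_DD·R_2/(R_1+R_2) = 14×56/446 = 1.76 V. With the source grounded, V_GS = V_G = 1.76 V.
Assume saturation: I_D = (k_n/2)(V_GS − V_t)² = (2.2/2)×(1.76 − 0.9)² = 1.1×0.858² = 0.809 mA.
V_DS = V_DD − I_D·R_D = 14 − 0.809×0.82 = 13.3 V.
Saturation requires V_DS ≥ V_GS − V_t = 0.858 V; 13.3 ≥ 0.858 ✓.

I_D ≈ 0.81 mA, V_DS ≈ 13 V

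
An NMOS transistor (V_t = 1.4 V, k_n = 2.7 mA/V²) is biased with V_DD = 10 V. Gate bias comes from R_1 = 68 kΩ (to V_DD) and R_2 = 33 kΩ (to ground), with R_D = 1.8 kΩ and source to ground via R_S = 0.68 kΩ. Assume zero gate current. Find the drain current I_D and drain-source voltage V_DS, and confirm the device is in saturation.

V_G = V_DD·R_2/(R_1+R_2) = 10×33/101 = 3.27 V.
Assume saturation: I_D = (k_n/2)(V_GS − V_t)² with V_GS = V_G − I_D·R_S = 3.27 − 0.68·I_D.
Substituting gives 0.624·I_D² − 4.43·I_D + 4.71 = 0, with roots I_D = 1.3 or 5.79 mA.
The root I_D = 5.79 mA gives V_GS = -0.671 V ≤ V_t, so take I_D = 1.3 mA.
Then V_GS = 2.38 V and V_DS = V_DD − I_D(R_D+R_S) = 10 − 1.3×2.48 = 6.77 V.
Saturation requires V_DS ≥ V_GS − V_t = 0.982 V; 6.77 ≥ 0.982 ✓.

I_D ≈ 1.3 mA, V_DS ≈ 6.8 V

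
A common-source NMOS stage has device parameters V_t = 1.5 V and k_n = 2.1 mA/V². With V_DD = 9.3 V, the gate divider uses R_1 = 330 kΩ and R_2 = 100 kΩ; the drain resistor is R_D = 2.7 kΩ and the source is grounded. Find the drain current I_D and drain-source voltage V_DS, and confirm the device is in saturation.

V_G = V_DD·R_2/(R_1+R_2) = 9.3×100/430 = 2.16 V. With the source grounded, V_GS = V_G = 2.16 V.
Assume saturation: I_D = (k_n/2)(V_GS − V_t)² = (2.1/2)×(2.16 − 1.5)² = 1.05×0.663² = 0.461 mA.
V_DS = V_DD − I_D·R_D = 9.3 − 0.461×2.7 = 8.05 V.
Saturation requires V_DS ≥ V_GS − V_t = 0.663 V; 8.05 ≥ 0.663 ✓.

I_D ≈ 0.46 mA, V_DS ≈ 8.1 V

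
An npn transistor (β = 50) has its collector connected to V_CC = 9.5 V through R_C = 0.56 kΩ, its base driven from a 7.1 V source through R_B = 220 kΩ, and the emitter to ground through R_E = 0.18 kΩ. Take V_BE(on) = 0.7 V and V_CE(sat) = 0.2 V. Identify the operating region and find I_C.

active; I_C ≈ 1.4 mA

Assume active. Base-emitter loop: I_B = (V_BB − V_BE)/(R_B + (β+1)R_E) = (7.1 − 0.7)/(220 + 51×0.18) = 0.0279 mA.
I_C = β·I_B = 50×0.0279 = 1.4 mA.
V_CE = V_CC − I_C·R_C − I_E·R_E = 9.5 − 1.4×0.56 − 1.42×0.18 = 8.46 V > V_CE(sat), so the active-region assumption holds.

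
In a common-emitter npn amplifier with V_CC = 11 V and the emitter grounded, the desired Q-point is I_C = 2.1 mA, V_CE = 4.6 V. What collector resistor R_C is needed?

Collector loop: V_CC = I_C·R_C + V_CE.
R_C = (V_CC − V_CE)/I_C = (11 − 4.6)/2.1 = 3.05 kΩ.

R_C ≈ 3 kΩ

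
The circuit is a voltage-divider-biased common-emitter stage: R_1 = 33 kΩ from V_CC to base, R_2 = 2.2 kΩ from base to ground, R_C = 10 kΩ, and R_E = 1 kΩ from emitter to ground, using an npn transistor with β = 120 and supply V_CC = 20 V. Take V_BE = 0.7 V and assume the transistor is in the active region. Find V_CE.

Thevenize the base divider: V_Th = V_CC·R_2/(R_1+R_2) = 20×2.2/35.2 = 1.25 V, R_Th = R_1‖R_2 = 2.06 kΩ.
Base-emitter loop: V_Th = I_B·R_Th + V_BE + (β+1)I_B·R_E, so I_B = (1.25 − 0.7) / (2.06 + 121×1) = 0.00447 mA.
I_C = β·I_B = 120×0.00447 = 0.536 mA, and I_E = (β+1)I_B = 0.541 mA.
V_CE = V_CC − I_C·R_C − I_E·R_E = 20 − 0.536×10 − 0.541×1 = 14.1 V.
V_CE = 14.1 V > 0.2 V confirms active-region operation.

V_CE ≈ 14 V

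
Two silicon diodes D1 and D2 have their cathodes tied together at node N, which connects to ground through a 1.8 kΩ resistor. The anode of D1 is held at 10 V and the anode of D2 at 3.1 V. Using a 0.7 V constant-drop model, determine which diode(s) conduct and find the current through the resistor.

Only D1 conducts; I_R ≈ 5.2 mA

Assume both conduct. Then node N would need to be at both 10−0.7 = 9.3 V and 3.1−0.7 = 2.4 V, which is impossible.
Assume only D1 conducts: V_N = 10 − 0.7 = 9.3 V, so I_R = 9.3/1.8 = 5.17 mA.
Check D2: its anode-to-cathode voltage is 3.1 − 9.3 = -6.2 V < 0.7 V, so it is off. The assumption is consistent.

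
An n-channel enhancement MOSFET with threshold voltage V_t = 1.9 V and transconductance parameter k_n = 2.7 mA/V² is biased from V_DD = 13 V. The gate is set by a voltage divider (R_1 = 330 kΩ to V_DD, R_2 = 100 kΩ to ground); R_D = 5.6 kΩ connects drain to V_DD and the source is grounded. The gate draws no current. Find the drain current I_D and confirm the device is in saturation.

I_D ≈ 1.7 mA

V_G = V_DD·R_2/(R_1+R_2) = 13×100/430 = 3.02 V. With the source grounded, V_GS = V_G = 3.02 V.
Assume saturation: I_D = (k_n/2)(V_GS − V_t)² = (2.7/2)×(3.02 − 1.9)² = 1.35×1.12² = 1.7 mA.
V_DS = V_DD − I_D·R_D = 13 − 1.7×5.6 = 3.46 V.
Saturation requires V_DS ≥ V_GS − V_t = 1.12 V; 3.46 ≥ 1.12 ✓.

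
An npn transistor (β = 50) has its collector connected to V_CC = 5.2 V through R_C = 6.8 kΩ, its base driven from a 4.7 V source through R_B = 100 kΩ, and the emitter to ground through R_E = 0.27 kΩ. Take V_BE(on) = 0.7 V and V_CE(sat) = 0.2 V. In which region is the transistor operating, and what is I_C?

saturation; I_C ≈ 0.71 mA

Assume active: I_B = (4.7 − 0.7)/(100 + 51×0.27) = 0.0352 mA, I_C = β·I_B = 1.76 mA.
Then V_CE = 5.2 − 1.76×6.8 − 1.79×0.27 = -7.24 V < 0.2 V — the active assumption fails.
Re-solve with V_CE = 0.2 V. KCL at the emitter: V_E/R_E = (V_BB−0.7−V_E)/R_B + (V_CC−0.2−V_E)/R_C, giving V_E = 0.201 V.
I_C = (V_CC − 0.2 − V_E)/R_C = (5 − 0.201)/6.8 = 0.706 mA.
Check: I_B = (4 − 0.201)/100 = 0.038 mA, and β·I_B = 1.9 mA > I_C, confirming saturation.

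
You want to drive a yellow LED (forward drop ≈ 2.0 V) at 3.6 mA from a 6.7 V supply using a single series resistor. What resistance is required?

The resistor drops V_S − V_D = 6.7 − 2.0 = 4.7 V at 3.6 mA.
R = 4.7 V / 3.6 mA = 1.31 kΩ.

R ≈ 1.3 kΩ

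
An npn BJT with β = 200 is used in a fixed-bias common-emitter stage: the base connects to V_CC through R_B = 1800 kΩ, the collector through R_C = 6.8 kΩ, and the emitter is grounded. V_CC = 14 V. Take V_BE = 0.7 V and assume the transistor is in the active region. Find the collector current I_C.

I_C ≈ 1.5 mA

Base loop: V_CC = I_B·R_B + V_BE, so I_B = (14 − 0.7)/1800 kΩ = 0.00739 mA.
In the active region I_C = β·I_B = 200 × 0.00739 = 1.48 mA.
Collector loop: V_CE = V_CC − I_C·R_C = 14 − 1.48×6.8 = 3.95 V.
Since V_CE = 3.95 V > V_CE(sat) ≈ 0.2 V, the transistor is in the active region as assumed.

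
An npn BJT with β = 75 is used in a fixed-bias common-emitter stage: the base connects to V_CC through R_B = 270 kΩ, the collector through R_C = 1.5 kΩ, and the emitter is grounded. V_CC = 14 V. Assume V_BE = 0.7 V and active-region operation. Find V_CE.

V_CE ≈ 8.5 V

Base loop: V_CC = I_B·R_B + V_BE, so I_B = (14 − 0.7)/270 kΩ = 0.0493 mA.
In the active region I_C = β·I_B = 75 × 0.0493 = 3.69 mA.
Collector loop: V_CE = V_CC − I_C·R_C = 14 − 3.69×1.5 = 8.46 V.
Since V_CE = 8.46 V > V_CE(sat) ≈ 0.2 V, the transistor is in the active region as assumed.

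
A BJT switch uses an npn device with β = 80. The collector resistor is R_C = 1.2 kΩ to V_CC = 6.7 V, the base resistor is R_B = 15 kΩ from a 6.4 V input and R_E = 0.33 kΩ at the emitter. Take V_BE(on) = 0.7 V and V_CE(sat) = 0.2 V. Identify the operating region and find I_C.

saturation; I_C ≈ 4.2 mA

Assume active: I_B = (6.4 − 0.7)/(15 + 81×0.33) = 0.137 mA, I_C = β·I_B = 10.9 mA.
Then V_CE = 6.7 − 10.9×1.2 − 11.1×0.33 = -10.1 V < 0.2 V — the active assumption fails.
Re-solve with V_CE = 0.2 V. KCL at the emitter: V_E/R_E = (V_BB−0.7−V_E)/R_B + (V_CC−0.2−V_E)/R_C, giving V_E = 1.47 V.
I_C = (V_CC − 0.2 − V_E)/R_C = (6.5 − 1.47)/1.2 = 4.19 mA.
Check: I_B = (5.7 − 1.47)/15 = 0.282 mA, and β·I_B = 22.5 mA > I_C, confirming saturation.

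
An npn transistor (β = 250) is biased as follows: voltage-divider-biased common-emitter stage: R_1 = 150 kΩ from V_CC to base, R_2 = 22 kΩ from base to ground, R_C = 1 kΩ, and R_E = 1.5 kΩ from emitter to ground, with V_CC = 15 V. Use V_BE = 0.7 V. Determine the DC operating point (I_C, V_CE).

I_C ≈ 0.77 mA, V_CE ≈ 13 V

Thevenize the base divider: V_Th = V_CC·R_2/(R_1+R_2) = 15×22/172 = 1.92 V, R_Th = R_1‖R_2 = 19.2 kΩ.
Base-emitter loop: V_Th = I_B·R_Th + V_BE + (β+1)I_B·R_E, so I_B = (1.92 − 0.7) / (19.2 + 251×1.5) = 0.00308 mA.
I_C = β·I_B = 250×0.00308 = 0.77 mA, and I_E = (β+1)I_B = 0.773 mA.
V_CE = V_CC − I_C·R_C − I_E·R_E = 15 − 0.77×1 − 0.773×1.5 = 13.1 V.
V_CE = 13.1 V > 0.2 V confirms active-region operation.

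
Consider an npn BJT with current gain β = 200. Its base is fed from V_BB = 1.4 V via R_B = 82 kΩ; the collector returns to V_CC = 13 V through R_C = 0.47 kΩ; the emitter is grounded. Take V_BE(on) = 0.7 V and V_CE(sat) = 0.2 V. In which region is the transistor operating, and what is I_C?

Assume active. Base-emitter loop: I_B = (V_BB − V_BE)/R_B = (1.4 − 0.7)/82 = 0.00854 mA.
I_C = β·I_B = 200×0.00854 = 1.71 mA.
V_CE = V_CC − I_C·R_C = 13 − 1.71×0.47 = 12.2 V > V_CE(sat), so the active-region assumption holds.

active; I_C ≈ 1.7 mA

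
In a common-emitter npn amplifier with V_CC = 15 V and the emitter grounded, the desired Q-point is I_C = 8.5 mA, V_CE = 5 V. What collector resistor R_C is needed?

R_C ≈ 1.2 kΩ

Collector loop: V_CC = I_C·R_C + V_CE.
R_C = (V_CC − V_CE)/I_C = (15 − 5)/8.5 = 1.18 kΩ.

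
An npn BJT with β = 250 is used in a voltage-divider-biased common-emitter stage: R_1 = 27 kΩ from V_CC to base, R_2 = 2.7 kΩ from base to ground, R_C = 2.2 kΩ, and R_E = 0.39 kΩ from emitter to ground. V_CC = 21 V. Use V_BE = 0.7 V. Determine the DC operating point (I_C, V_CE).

Thevenize the base divider: V_Th = V_CC·R_2/(R_1+R_2) = 21×2.7/29.7 = 1.91 V, R_Th = R_1‖R_2 = 2.45 kΩ.
Base-emitter loop: V_Th = I_B·R_Th + V_BE + (β+1)I_B·R_E, so I_B = (1.91 − 0.7) / (2.45 + 251×0.39) = 0.012 mA.
I_C = β·I_B = 250×0.012 = 3.01 mA, and I_E = (β+1)I_B = 3.02 mA.
V_CE = V_CC − I_C·R_C − I_E·R_E = 21 − 3.01×2.2 − 3.02×0.39 = 13.2 V.
V_CE = 13.2 V > 0.2 V confirms active-region operation.

I_C ≈ 3 mA, V_CE ≈ 13 V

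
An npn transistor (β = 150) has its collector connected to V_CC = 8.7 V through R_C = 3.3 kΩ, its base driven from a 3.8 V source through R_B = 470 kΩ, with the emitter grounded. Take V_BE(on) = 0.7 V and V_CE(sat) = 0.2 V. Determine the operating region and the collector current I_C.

Assume active. Base-emitter loop: I_B = (V_BB − V_BE)/R_B = (3.8 − 0.7)/470 = 0.0066 mA.
I_C = β·I_B = 150×0.0066 = 0.989 mA.
V_CE = V_CC − I_C·R_C = 8.7 − 0.989×3.3 = 5.44 V > V_CE(sat), so the active-region assumption holds.

active; I_C ≈ 0.99 mA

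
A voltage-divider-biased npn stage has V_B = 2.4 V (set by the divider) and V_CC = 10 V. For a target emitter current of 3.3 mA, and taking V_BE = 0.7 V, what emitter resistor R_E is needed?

V_E = V_B − V_BE = 2.4 − 0.7 = 1.7 V.
R_E = V_E / I_E = 1.7 / 3.3 = 0.515 kΩ.

R_E ≈ 0.52 kΩ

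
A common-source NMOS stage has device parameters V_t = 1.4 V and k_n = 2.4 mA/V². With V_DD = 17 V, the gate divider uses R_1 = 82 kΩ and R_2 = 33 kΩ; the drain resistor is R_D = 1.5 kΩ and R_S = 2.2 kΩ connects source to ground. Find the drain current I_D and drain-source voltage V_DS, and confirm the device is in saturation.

V_G = V_DD·R_2/(R_1+R_2) = 17×33/115 = 4.88 V.
Assume saturation: I_D = (k_n/2)(V_GS − V_t)² with V_GS = V_G − I_D·R_S = 4.88 − 2.2·I_D.
Substituting gives 5.81·I_D² − 19.4·I_D + 14.5 = 0, with roots I_D = 1.14 or 2.2 mA.
The root I_D = 2.2 mA gives V_GS = 0.0473 V ≤ V_t, so take I_D = 1.14 mA.
Then V_GS = 2.37 V and V_DS = V_DD − I_D(R_D+R_S) = 17 − 1.14×3.7 = 12.8 V.
Saturation requires V_DS ≥ V_GS − V_t = 0.974 V; 12.8 ≥ 0.974 ✓.

I_D ≈ 1.1 mA, V_DS ≈ 13 V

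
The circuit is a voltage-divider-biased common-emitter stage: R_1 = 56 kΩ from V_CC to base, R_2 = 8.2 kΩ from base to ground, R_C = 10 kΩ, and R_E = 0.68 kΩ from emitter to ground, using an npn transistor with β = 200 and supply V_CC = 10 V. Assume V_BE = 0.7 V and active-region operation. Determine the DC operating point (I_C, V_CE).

Thevenize the base divider: V_Th = V_CC·R_2/(R_1+R_2) = 10×8.2/64.2 = 1.28 V, R_Th = R_1‖R_2 = 7.15 kΩ.
Base-emitter loop: V_Th = I_B·R_Th + V_BE + (β+1)I_B·R_E, so I_B = (1.28 − 0.7) / (7.15 + 201×0.68) = 0.00401 mA.
I_C = β·I_B = 200×0.00401 = 0.803 mA, and I_E = (β+1)I_B = 0.807 mA.
V_CE = V_CC − I_C·R_C − I_E·R_E = 10 − 0.803×10 − 0.807×0.68 = 1.42 V.
V_CE = 1.42 V > 0.2 V confirms active-region operation.

I_C ≈ 0.8 mA, V_CE ≈ 1.4 V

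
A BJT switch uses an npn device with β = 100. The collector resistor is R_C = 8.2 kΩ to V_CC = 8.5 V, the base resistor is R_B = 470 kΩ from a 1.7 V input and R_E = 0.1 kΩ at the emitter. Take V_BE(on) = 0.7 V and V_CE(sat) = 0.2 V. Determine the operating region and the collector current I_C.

Assume active. Base-emitter loop: I_B = (V_BB − V_BE)/(R_B + (β+1)R_E) = (1.7 − 0.7)/(470 + 101×0.1) = 0.00208 mA.
I_C = β·I_B = 100×0.00208 = 0.208 mA.
V_CE = V_CC − I_C·R_C − I_E·R_E = 8.5 − 0.208×8.2 − 0.21×0.1 = 6.77 V > V_CE(sat), so the active-region assumption holds.

active; I_C ≈ 0.21 mA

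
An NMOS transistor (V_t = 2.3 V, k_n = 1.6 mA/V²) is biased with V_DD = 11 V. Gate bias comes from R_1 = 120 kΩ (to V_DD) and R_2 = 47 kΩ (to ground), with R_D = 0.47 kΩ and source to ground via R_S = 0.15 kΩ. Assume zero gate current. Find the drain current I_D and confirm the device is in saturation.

I_D ≈ 0.43 mA

V_G = V_DD·R_2/(R_1+R_2) = 11×47/167 = 3.1 V.
Assume saturation: I_D = (k_n/2)(V_GS − V_t)² with V_GS = V_G − I_D·R_S = 3.1 − 0.15·I_D.
Substituting gives 0.018·I_D² − 1.19·I_D + 0.507 = 0, with roots I_D = 0.428 or 65.7 mA.
The root I_D = 65.7 mA gives V_GS = -6.76 V ≤ V_t, so take I_D = 0.428 mA.
Then V_GS = 3.03 V and V_DS = V_DD − I_D(R_D+R_S) = 11 − 0.428×0.62 = 10.7 V.
Saturation requires V_DS ≥ V_GS − V_t = 0.732 V; 10.7 ≥ 0.732 ✓.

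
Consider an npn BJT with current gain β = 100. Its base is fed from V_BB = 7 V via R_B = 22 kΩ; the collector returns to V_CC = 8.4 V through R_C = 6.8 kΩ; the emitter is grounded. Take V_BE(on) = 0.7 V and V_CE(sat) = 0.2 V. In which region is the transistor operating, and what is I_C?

Assume active: I_B = (7 − 0.7)/22 = 0.286 mA, giving I_C = β·I_B = 28.6 mA.
But then V_CE = 8.4 − 28.6×6.8 = -186 V < V_CE(sat) = 0.2 V — impossible in the active region.
So the transistor is saturated. With V_CE = 0.2 V, I_C = (V_CC − 0.2)/R_C = 8.2/6.8 = 1.21 mA.
Check: β·I_B = 28.6 mA > I_C = 1.21 mA, confirming saturation.

saturation; I_C ≈ 1.2 mA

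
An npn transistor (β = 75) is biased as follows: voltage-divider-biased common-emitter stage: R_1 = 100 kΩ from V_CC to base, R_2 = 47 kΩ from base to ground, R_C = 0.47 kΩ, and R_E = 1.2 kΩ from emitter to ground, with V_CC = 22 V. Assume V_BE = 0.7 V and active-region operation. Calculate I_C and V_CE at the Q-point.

I_C ≈ 3.9 mA, V_CE ≈ 15 V

Thevenize the base divider: V_Th = V_CC·R_2/(R_1+R_2) = 22×47/147 = 7.03 V, R_Th = R_1‖R_2 = 32 kΩ.
Base-emitter loop: V_Th = I_B·R_Th + V_BE + (β+1)I_B·R_E, so I_B = (7.03 − 0.7) / (32 + 76×1.2) = 0.0514 mA.
I_C = β·I_B = 75×0.0514 = 3.86 mA, and I_E = (β+1)I_B = 3.91 mA.
V_CE = V_CC − I_C·R_C − I_E·R_E = 22 − 3.86×0.47 − 3.91×1.2 = 15.5 V.
V_CE = 15.5 V > 0.2 V confirms active-region operation.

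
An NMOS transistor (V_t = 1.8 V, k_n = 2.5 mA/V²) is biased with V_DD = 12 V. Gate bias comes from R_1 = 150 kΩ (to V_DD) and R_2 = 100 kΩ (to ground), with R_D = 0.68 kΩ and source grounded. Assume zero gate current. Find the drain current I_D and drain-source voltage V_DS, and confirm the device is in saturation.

V_G = V_DD·R_2/(R_1+R_2) = 12×100/250 = 4.8 V. With the source grounded, V_GS = V_G = 4.8 V.
Assume saturation: I_D = (k_n/2)(V_GS − V_t)² = (2.5/2)×(4.8 − 1.8)² = 1.25×3² = 11.2 mA.
V_DS = V_DD − I_D·R_D = 12 − 11.2×0.68 = 4.35 V.
Saturation requires V_DS ≥ V_GS − V_t = 3 V; 4.35 ≥ 3 ✓.

I_D ≈ 11 mA, V_DS ≈ 4.3 V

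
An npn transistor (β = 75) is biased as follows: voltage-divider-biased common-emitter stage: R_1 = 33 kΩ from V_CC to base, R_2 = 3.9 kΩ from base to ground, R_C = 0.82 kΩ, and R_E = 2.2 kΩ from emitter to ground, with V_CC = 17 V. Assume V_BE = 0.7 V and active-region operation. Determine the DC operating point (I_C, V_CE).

I_C ≈ 0.48 mA, V_CE ≈ 16 V

Thevenize the base divider: V_Th = V_CC·R_2/(R_1+R_2) = 17×3.9/36.9 = 1.8 V, R_Th = R_1‖R_2 = 3.49 kΩ.
Base-emitter loop: V_Th = I_B·R_Th + V_BE + (β+1)I_B·R_E, so I_B = (1.8 − 0.7) / (3.49 + 76×2.2) = 0.00643 mA.
I_C = β·I_B = 75×0.00643 = 0.482 mA, and I_E = (β+1)I_B = 0.488 mA.
V_CE = V_CC − I_C·R_C − I_E·R_E = 17 − 0.482×0.82 − 0.488×2.2 = 15.5 V.
V_CE = 15.5 V > 0.2 V confirms active-region operation.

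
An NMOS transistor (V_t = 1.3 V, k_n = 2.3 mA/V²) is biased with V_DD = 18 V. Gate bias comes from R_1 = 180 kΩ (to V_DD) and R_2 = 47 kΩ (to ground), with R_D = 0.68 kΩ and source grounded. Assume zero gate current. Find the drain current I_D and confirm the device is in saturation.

V_G = V_DD·R_2/(R_1+R_2) = 18×47/227 = 3.73 V. With the source grounded, V_GS = V_G = 3.73 V.
Assume saturation: I_D = (k_n/2)(V_GS − V_t)² = (2.3/2)×(3.73 − 1.3)² = 1.15×2.43² = 6.77 mA.
V_DS = V_DD − I_D·R_D = 18 − 6.77×0.68 = 13.4 V.
Saturation requires V_DS ≥ V_GS − V_t = 2.43 V; 13.4 ≥ 2.43 ✓.

I_D ≈ 6.8 mA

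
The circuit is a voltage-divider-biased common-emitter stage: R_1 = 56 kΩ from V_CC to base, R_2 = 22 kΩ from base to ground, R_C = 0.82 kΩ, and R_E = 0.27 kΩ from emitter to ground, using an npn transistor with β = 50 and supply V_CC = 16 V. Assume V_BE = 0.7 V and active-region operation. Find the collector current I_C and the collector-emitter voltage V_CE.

Thevenize the base divider: V_Th = V_CC·R_2/(R_1+R_2) = 16×22/78 = 4.51 V, R_Th = R_1‖R_2 = 15.8 kΩ.
Base-emitter loop: V_Th = I_B·R_Th + V_BE + (β+1)I_B·R_E, so I_B = (4.51 − 0.7) / (15.8 + 51×0.27) = 0.129 mA.
I_C = β·I_B = 50×0.129 = 6.45 mA, and I_E = (β+1)I_B = 6.58 mA.
V_CE = V_CC − I_C·R_C − I_E·R_E = 16 − 6.45×0.82 − 6.58×0.27 = 8.94 V.
V_CE = 8.94 V > 0.2 V confirms active-region operation.

I_C ≈ 6.4 mA, V_CE ≈ 8.9 V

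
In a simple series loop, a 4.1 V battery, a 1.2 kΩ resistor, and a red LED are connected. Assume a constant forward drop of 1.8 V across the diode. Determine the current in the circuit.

I ≈ 1.9 mA

KVL around the loop: 4.1 = V_D + I·R = 1.8 + I × 1.2 kΩ.
So I = (4.1 − 1.8) / 1.2 kΩ = 2.3 / 1.2 = 1.92 mA.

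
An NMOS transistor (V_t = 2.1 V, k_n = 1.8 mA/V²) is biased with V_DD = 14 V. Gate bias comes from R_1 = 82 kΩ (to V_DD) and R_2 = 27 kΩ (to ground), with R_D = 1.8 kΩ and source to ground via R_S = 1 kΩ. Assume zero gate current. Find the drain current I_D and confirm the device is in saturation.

V_G = V_DD·R_2/(R_1+R_2) = 14×27/109 = 3.47 V.
Assume saturation: I_D = (k_n/2)(V_GS − V_t)² with V_GS = V_G − I_D·R_S = 3.47 − 1·I_D.
Substituting gives 0.9·I_D² − 3.46·I_D + 1.68 = 0, with roots I_D = 0.571 or 3.28 mA.
The root I_D = 3.28 mA gives V_GS = 0.192 V ≤ V_t, so take I_D = 0.571 mA.
Then V_GS = 2.9 V and V_DS = V_DD − I_D(R_D+R_S) = 14 − 0.571×2.8 = 12.4 V.
Saturation requires V_DS ≥ V_GS − V_t = 0.797 V; 12.4 ≥ 0.797 ✓.

I_D ≈ 0.57 mA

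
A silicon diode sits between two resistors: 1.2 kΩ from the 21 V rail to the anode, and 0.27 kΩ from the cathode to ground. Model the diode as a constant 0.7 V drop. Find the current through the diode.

I ≈ 14 mA

The two resistors are in series with the diode, so KVL gives 21 = I·1.2 + 0.7 + I·0.27.
I = (21 − 0.7) / (1.2 + 0.27) kΩ = 20.3 / 1.47 = 13.8 mA.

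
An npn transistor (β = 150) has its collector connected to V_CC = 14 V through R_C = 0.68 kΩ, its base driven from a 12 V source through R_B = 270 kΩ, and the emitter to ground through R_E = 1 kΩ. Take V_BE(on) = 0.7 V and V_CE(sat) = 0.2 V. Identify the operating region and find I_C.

active; I_C ≈ 4 mA

Assume active. Base-emitter loop: I_B = (V_BB − V_BE)/(R_B + (β+1)R_E) = (12 − 0.7)/(270 + 151×1) = 0.0268 mA.
I_C = β·I_B = 150×0.0268 = 4.03 mA.
V_CE = V_CC − I_C·R_C − I_E·R_E = 14 − 4.03×0.68 − 4.05×1 = 7.21 V > V_CE(sat), so the active-region assumption holds.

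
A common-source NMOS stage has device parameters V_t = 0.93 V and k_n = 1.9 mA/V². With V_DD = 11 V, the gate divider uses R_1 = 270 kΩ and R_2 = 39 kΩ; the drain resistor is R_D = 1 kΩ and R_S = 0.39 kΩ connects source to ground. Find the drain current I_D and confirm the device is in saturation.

V_G = V_DD·R_2/(R_1+R_2) = 11×39/309 = 1.39 V.
Assume saturation: I_D = (k_n/2)(V_GS − V_t)² with V_GS = V_G − I_D·R_S = 1.39 − 0.39·I_D.
Substituting gives 0.144·I_D² − 1.34·I_D + 0.2 = 0, with roots I_D = 0.151 or 9.12 mA.
The root I_D = 9.12 mA gives V_GS = -2.17 V ≤ V_t, so take I_D = 0.151 mA.
Then V_GS = 1.33 V and V_DS = V_DD − I_D(R_D+R_S) = 11 − 0.151×1.39 = 10.8 V.
Saturation requires V_DS ≥ V_GS − V_t = 0.399 V; 10.8 ≥ 0.399 ✓.

I_D ≈ 0.15 mA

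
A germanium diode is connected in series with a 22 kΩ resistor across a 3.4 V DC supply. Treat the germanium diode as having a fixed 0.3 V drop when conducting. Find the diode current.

I ≈ 0.14 mA

KVL around the loop: 3.4 = V_D + I·R = 0.3 + I × 22 kΩ.
So I = (3.4 − 0.3) / 22 kΩ = 3.1 / 22 = 0.141 mA.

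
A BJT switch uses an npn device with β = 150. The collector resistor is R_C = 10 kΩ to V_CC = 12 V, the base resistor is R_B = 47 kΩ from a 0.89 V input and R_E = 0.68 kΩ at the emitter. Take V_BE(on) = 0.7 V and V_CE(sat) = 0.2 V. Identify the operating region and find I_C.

Assume active. Base-emitter loop: I_B = (V_BB − V_BE)/(R_B + (β+1)R_E) = (0.89 − 0.7)/(47 + 151×0.68) = 0.00127 mA.
I_C = β·I_B = 150×0.00127 = 0.19 mA.
V_CE = V_CC − I_C·R_C − I_E·R_E = 12 − 0.19×10 − 0.192×0.68 = 9.97 V > V_CE(sat), so the active-region assumption holds.

active; I_C ≈ 0.19 mA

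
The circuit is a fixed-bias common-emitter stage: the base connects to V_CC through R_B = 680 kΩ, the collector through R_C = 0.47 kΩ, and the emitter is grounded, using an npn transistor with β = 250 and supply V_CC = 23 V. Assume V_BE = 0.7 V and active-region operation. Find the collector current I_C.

I_C ≈ 8.2 mA

Base loop: V_CC = I_B·R_B + V_BE, so I_B = (23 − 0.7)/680 kΩ = 0.0328 mA.
In the active region I_C = β·I_B = 250 × 0.0328 = 8.2 mA.
Collector loop: V_CE = V_CC − I_C·R_C = 23 − 8.2×0.47 = 19.1 V.
Since V_CE = 19.1 V > V_CE(sat) ≈ 0.2 V, the transistor is in the active region as assumed.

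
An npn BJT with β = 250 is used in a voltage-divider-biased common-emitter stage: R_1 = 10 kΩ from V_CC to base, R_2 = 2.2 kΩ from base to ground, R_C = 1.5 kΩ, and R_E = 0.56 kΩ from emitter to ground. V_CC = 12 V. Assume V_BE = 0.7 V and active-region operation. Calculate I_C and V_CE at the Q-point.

I_C ≈ 2.6 mA, V_CE ≈ 6.7 V

Thevenize the base divider: V_Th = V_CC·R_2/(R_1+R_2) = 12×2.2/12.2 = 2.16 V, R_Th = R_1‖R_2 = 1.8 kΩ.
Base-emitter loop: V_Th = I_B·R_Th + V_BE + (β+1)I_B·R_E, so I_B = (2.16 − 0.7) / (1.8 + 251×0.56) = 0.0103 mA.
I_C = β·I_B = 250×0.0103 = 2.57 mA, and I_E = (β+1)I_B = 2.58 mA.
V_CE = V_CC − I_C·R_C − I_E·R_E = 12 − 2.57×1.5 − 2.58×0.56 = 6.7 V.
V_CE = 6.7 V > 0.2 V confirms active-region operation.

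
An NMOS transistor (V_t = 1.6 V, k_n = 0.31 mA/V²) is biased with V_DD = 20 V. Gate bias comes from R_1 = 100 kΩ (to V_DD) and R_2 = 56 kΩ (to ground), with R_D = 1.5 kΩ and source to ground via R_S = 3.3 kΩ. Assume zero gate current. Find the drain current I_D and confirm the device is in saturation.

I_D ≈ 0.94 mA

V_G = V_DD·R_2/(R_1+R_2) = 20×56/156 = 7.18 V.
Assume saturation: I_D = (k_n/2)(V_GS − V_t)² with V_GS = V_G − I_D·R_S = 7.18 − 3.3·I_D.
Substituting gives 1.69·I_D² − 6.71·I_D + 4.83 = 0, with roots I_D = 0.943 or 3.03 mA.
The root I_D = 3.03 mA gives V_GS = -2.82 V ≤ V_t, so take I_D = 0.943 mA.
Then V_GS = 4.07 V and V_DS = V_DD − I_D(R_D+R_S) = 20 − 0.943×4.8 = 15.5 V.
Saturation requires V_DS ≥ V_GS − V_t = 2.47 V; 15.5 ≥ 2.47 ✓.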